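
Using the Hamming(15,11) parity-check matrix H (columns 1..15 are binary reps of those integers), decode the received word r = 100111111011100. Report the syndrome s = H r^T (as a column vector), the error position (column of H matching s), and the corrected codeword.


s = (1, 0, 1, 0)^T, error position = 10, corrected codeword c = 100111111111100

Compute s = H r^T mod 2 one row at a time:
  s_1 = 1 + 1 + 0 + 1 + 1 + 1 + 0 + 0 = 5 ≡ 1 (mod 2).
  s_2 = 1 + 1 + 1 + 1 + 1 + 1 + 0 + 0 = 6 ≡ 0 (mod 2).
  s_3 = 0 + 0 + 1 + 1 + 0 + 1 + 0 + 0 = 3 ≡ 1 (mod 2).
  s_4 = 1 + 0 + 1 + 1 + 1 + 1 + 1 + 0 = 6 ≡ 0 (mod 2).
s = (1, 0, 1, 0)^T — this equals column 10 of H (binary 1010), so error is at position 10.
Correct: flip bit 10 of r = 100111111011100 to get c = 100111111111100.


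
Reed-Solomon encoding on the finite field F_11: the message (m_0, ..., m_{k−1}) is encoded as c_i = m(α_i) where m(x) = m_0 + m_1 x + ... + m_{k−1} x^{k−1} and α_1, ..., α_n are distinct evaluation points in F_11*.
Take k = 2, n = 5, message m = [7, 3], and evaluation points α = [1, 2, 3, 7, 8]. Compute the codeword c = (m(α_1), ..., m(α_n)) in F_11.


c = [10, 2, 5, 6, 9]

Message polynomial: m(x) = 7 + 3·x (mod 11).
For each evaluation point α_i, compute m(α_i) mod 11:
  α_1 = 1: Horner steps 3 → 10, so m(1) = 10.
  α_2 = 2: Horner steps 3 → 2, so m(2) = 2.
  α_3 = 3: Horner steps 3 → 5, so m(3) = 5.
  α_4 = 7: Horner steps 3 → 6, so m(7) = 6.
  α_5 = 8: Horner steps 3 → 9, so m(8) = 9.
Codeword c = [10, 2, 5, 6, 9] ∈ F_11^5.


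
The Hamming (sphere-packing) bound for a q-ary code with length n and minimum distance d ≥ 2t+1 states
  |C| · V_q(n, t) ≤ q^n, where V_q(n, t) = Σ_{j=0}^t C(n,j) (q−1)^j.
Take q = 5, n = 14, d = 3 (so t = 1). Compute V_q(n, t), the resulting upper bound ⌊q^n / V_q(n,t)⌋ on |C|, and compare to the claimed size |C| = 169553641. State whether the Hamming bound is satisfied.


V_q(n, t) = 57, q^n = 6103515625, Hamming bound = 107079221, |C| = 169553641 > bound (violated).

Step 1: Compute V_q(n, t) = Σ_{j=0}^1 C(n, j) (q−1)^j.
  j = 0: C(14,0)·(4)^0 = 1·1 = 1.
  j = 1: C(14,1)·(4)^1 = 14·4 = 56.
  V_q(n, t) = 1 + 56 = 57.
Step 2: q^n = 5^14 = 6103515625.
Step 3: Hamming bound ⌊q^n / V_q(n,t)⌋ = ⌊6103515625/57⌋ = 107079221.
Step 4: Compare |C| = 169553641 to 107079221: violated.
The claimed |C| lies above the Hamming bound, so no 5-ary code of length 14 with d ≥ 3 can have 169553641 codewords.


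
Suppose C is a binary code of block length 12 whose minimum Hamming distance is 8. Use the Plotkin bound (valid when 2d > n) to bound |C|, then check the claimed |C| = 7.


Plotkin bound M ≤ 4; given |C| = 7 > bound (violated).

Check applicability: 2d = 16, n = 12.
2d − n = 4 > 0, so Plotkin applies.
Compute d/(2d−n) = 8/4 ≈ 2.0000.
⌊d/(2d−n)⌋ = 2.
Plotkin bound: M ≤ 2·2 = 4.
Given |C| = 7, check: VIOLATED.
This |C| is above the Plotkin bound, so no binary code with n = 12, d = 8 and 7 codewords exists.


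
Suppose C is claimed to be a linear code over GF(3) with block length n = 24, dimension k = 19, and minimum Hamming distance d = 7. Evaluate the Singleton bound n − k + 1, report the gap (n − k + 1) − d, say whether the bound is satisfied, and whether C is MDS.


Singleton RHS = n − k + 1 = 6, slack = -1, bound violated (no such code; not MDS).

Singleton bound: d ≤ n − k + 1.
Here n = 24, k = 19, so n − k + 1 = 6.
Given d = 7, check d ≤ 6: NO.
Slack = (n − k + 1) − d = -1.
The slack is negative: d = 7 exceeds n − k + 1 = 6 by 1, so the Singleton bound is violated and no linear [24, 19, 7]_3 code can exist. In particular it is not MDS (MDS requires d = n − k + 1 exactly).
Description: the claimed parameters are [24, 19, 7]_3; such a code would be impossible (violates the Singleton bound).


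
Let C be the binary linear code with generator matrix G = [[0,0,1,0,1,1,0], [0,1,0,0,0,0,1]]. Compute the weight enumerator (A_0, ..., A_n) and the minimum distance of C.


Weight distribution: A_0 = 1, A_2 = 1, A_3 = 1, A_5 = 1. Minimum distance d = 2.

Enumerate all 2^2 = 4 messages m ∈ F_2^2.
For each, compute codeword c = mG in F_2^7, then tally its weight.
  m = 00 → c = 0000000, weight = 0.
  m = 10 → c = 0010110, weight = 3.
  m = 01 → c = 0100001, weight = 2.
  m = 11 → c = 0110111, weight = 5.
Tally weights:
  weight 0: 1 codewords.
  weight 2: 1 codewords.
  weight 3: 1 codewords.
  weight 5: 1 codewords.
Minimum distance d = smallest w > 0 with A_w > 0 = 2.
Sanity: Σ A_w = 4 = 2^2 = 4 ✓.


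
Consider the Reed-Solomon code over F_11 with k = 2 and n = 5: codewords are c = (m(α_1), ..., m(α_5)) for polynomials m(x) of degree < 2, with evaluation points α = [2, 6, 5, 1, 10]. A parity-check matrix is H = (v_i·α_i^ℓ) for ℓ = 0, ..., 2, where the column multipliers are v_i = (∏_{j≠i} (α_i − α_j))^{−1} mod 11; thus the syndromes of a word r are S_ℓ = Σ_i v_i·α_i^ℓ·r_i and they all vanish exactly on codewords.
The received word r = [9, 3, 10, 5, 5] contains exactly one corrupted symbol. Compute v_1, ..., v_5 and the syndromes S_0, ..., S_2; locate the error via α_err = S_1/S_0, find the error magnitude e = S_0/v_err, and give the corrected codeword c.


S = (3, 8, 3), error at position 5, error magnitude e = 8, c = [9, 3, 10, 5, 8].

Step 1: column multipliers v_i = (∏_{j≠i}(α_i − α_j))^{−1} mod 11.
  i = 1 (α = 2): (2−6)(2−5)(2−1)(2−10) = (−4)·(−3)·1·(−8) = −96 ≡ 3, so v_1 = 3^{−1} = 4 (mod 11).
  i = 2 (α = 6): (6−2)(6−5)(6−1)(6−10) = 4·1·5·(−4) = −80 ≡ 8, so v_2 = 8^{−1} = 7 (mod 11).
  i = 3 (α = 5): (5−2)(5−6)(5−1)(5−10) = 3·(−1)·4·(−5) = 60 ≡ 5, so v_3 = 5^{−1} = 9 (mod 11).
  i = 4 (α = 1): (1−2)(1−6)(1−5)(1−10) = (−1)·(−5)·(−4)·(−9) = 180 ≡ 4, so v_4 = 4^{−1} = 3 (mod 11).
  i = 5 (α = 10): (10−2)(10−6)(10−5)(10−1) = 8·4·5·9 = 1440 ≡ 10, so v_5 = 10^{−1} = 10 (mod 11).
  v = [4, 7, 9, 3, 10].
Step 2: syndromes of r = [9, 3, 10, 5, 5] (all sums mod 11).
  S_0 = Σ v_i r_i = 4·9 + 7·3 + 9·10 + 3·5 + 10·5 = 212 ≡ 3.
  S_1 = Σ v_i α_i r_i = 4·2·9 + 7·6·3 + 9·5·10 + 3·1·5 + 10·10·5 = 1163 ≡ 8.
  α_i^2 mod 11 = [4, 3, 3, 1, 1].
  S_2 = Σ v_i α_i^2 r_i = 4·4·9 + 7·3·3 + 9·3·10 + 3·1·5 + 10·1·5 = 542 ≡ 3.
  S = (3, 8, 3) ≠ 0, so r is not a codeword (an error is present).
Step 3: locate the error. For a single error e at position i, S_ℓ = v_i·e·α_i^ℓ, so α_err = S_1/S_0.
  S_0^{−1} = 3^{−1} = 4 (mod 11), so α_err = 8·4 = 32 ≡ 10 = α_5. Error position i = 5.
  Consistency check: S_2/S_1 = 3·7 = 21 ≡ 10 = α_err ✓ (single-error assumption holds).
Step 4: error magnitude e = S_0/v_5 = S_0·∏_{j≠5}(α_5 − α_j) = 3·10 = 30 ≡ 8 (mod 11).
Step 5: correct position 5: c_5 = r_5 − e = 5 − 8 ≡ 8 (mod 11). Hence c = [9, 3, 10, 5, 8].
  Check: interpolating c through the α_i gives m(x) = 1 + 4·x (degree < 2) with m(α_i) = c_i for every i, so c is indeed a codeword.


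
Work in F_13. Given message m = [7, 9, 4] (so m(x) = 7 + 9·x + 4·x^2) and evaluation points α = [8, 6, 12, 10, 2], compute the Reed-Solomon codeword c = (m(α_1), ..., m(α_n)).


c = [10, 10, 2, 3, 2]

Message polynomial: m(x) = 7 + 9·x + 4·x^2 (mod 13).
For each evaluation point α_i, compute m(α_i) mod 13:
  α_1 = 8: Horner steps 4 → 2 → 10, so m(8) = 10.
  α_2 = 6: Horner steps 4 → 7 → 10, so m(6) = 10.
  α_3 = 12: Horner steps 4 → 5 → 2, so m(12) = 2.
  α_4 = 10: Horner steps 4 → 10 → 3, so m(10) = 3.
  α_5 = 2: Horner steps 4 → 4 → 2, so m(2) = 2.
Codeword c = [10, 10, 2, 3, 2] ∈ F_13^5.


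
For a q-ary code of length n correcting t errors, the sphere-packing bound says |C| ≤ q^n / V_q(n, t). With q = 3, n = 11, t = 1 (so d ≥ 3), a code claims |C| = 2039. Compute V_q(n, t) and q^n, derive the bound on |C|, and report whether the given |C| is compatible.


V_q(n, t) = 23, q^n = 177147, Hamming bound = 7702, |C| = 2039 ≤ bound (satisfied).

Step 1: Compute V_q(n, t) = Σ_{j=0}^1 C(n, j) (q−1)^j.
  j = 0: C(11,0)·(2)^0 = 1·1 = 1.
  j = 1: C(11,1)·(2)^1 = 11·2 = 22.
  V_q(n, t) = 1 + 22 = 23.
Step 2: q^n = 3^11 = 177147.
Step 3: Hamming bound ⌊q^n / V_q(n,t)⌋ = ⌊177147/23⌋ = 7702.
Step 4: Compare |C| = 2039 to 7702: satisfied.
The claimed |C| lies below the Hamming bound.


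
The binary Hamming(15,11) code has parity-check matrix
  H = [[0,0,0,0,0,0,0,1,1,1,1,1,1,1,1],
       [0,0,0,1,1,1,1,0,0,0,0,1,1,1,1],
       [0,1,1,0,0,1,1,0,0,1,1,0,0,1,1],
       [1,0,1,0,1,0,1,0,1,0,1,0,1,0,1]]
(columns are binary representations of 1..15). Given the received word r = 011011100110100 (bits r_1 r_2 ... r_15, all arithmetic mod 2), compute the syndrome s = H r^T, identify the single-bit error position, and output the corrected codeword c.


s = (1, 0, 0, 1)^T, error position = 9, corrected codeword c = 011011101110100

Compute s = H r^T mod 2 one row at a time:
  s_1 = 0 + 0 + 1 + 1 + 0 + 1 + 0 + 0 = 3 ≡ 1 (mod 2).
  s_2 = 0 + 1 + 1 + 1 + 0 + 1 + 0 + 0 = 4 ≡ 0 (mod 2).
  s_3 = 1 + 1 + 1 + 1 + 1 + 1 + 0 + 0 = 6 ≡ 0 (mod 2).
  s_4 = 0 + 1 + 1 + 1 + 0 + 1 + 1 + 0 = 5 ≡ 1 (mod 2).
s = (1, 0, 0, 1)^T — this equals column 9 of H (binary 1001), so error is at position 9.
Correct: flip bit 9 of r = 011011100110100 to get c = 011011101110100.


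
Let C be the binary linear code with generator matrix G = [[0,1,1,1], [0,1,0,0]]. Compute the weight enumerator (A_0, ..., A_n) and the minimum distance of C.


Weight distribution: A_0 = 1, A_1 = 1, A_2 = 1, A_3 = 1. Minimum distance d = 1.

Enumerate all 2^2 = 4 messages m ∈ F_2^2.
For each, compute codeword c = mG in F_2^4, then tally its weight.
  m = 00 → c = 0000, weight = 0.
  m = 10 → c = 0111, weight = 3.
  m = 01 → c = 0100, weight = 1.
  m = 11 → c = 0011, weight = 2.
Tally weights:
  weight 0: 1 codewords.
  weight 1: 1 codewords.
  weight 2: 1 codewords.
  weight 3: 1 codewords.
Minimum distance d = smallest w > 0 with A_w > 0 = 1.
Sanity: Σ A_w = 4 = 2^2 = 4 ✓.


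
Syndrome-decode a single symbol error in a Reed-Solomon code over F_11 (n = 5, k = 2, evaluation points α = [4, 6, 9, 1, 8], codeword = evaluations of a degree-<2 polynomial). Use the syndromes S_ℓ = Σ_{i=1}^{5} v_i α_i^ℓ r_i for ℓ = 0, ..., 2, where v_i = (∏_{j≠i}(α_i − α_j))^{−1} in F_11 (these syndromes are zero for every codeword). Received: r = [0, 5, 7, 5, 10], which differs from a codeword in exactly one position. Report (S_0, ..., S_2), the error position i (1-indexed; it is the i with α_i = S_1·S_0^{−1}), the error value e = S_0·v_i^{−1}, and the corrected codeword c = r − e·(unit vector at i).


S = (10, 10, 10), error at position 4, error magnitude e = 7, c = [0, 5, 7, 9, 10].

Step 1: column multipliers v_i = (∏_{j≠i}(α_i − α_j))^{−1} mod 11.
  i = 1 (α = 4): (4−6)(4−9)(4−1)(4−8) = (−2)·(−5)·3·(−4) = −120 ≡ 1, so v_1 = 1^{−1} = 1 (mod 11).
  i = 2 (α = 6): (6−4)(6−9)(6−1)(6−8) = 2·(−3)·5·(−2) = 60 ≡ 5, so v_2 = 5^{−1} = 9 (mod 11).
  i = 3 (α = 9): (9−4)(9−6)(9−1)(9−8) = 5·3·8·1 = 120 ≡ 10, so v_3 = 10^{−1} = 10 (mod 11).
  i = 4 (α = 1): (1−4)(1−6)(1−9)(1−8) = (−3)·(−5)·(−8)·(−7) = 840 ≡ 4, so v_4 = 4^{−1} = 3 (mod 11).
  i = 5 (α = 8): (8−4)(8−6)(8−9)(8−1) = 4·2·(−1)·7 = −56 ≡ 10, so v_5 = 10^{−1} = 10 (mod 11).
  v = [1, 9, 10, 3, 10].
Step 2: syndromes of r = [0, 5, 7, 5, 10] (all sums mod 11).
  S_0 = Σ v_i r_i = 1·0 + 9·5 + 10·7 + 3·5 + 10·10 = 230 ≡ 10.
  S_1 = Σ v_i α_i r_i = 1·4·0 + 9·6·5 + 10·9·7 + 3·1·5 + 10·8·10 = 1715 ≡ 10.
  α_i^2 mod 11 = [5, 3, 4, 1, 9].
  S_2 = Σ v_i α_i^2 r_i = 1·5·0 + 9·3·5 + 10·4·7 + 3·1·5 + 10·9·10 = 1330 ≡ 10.
  S = (10, 10, 10) ≠ 0, so r is not a codeword (an error is present).
Step 3: locate the error. For a single error e at position i, S_ℓ = v_i·e·α_i^ℓ, so α_err = S_1/S_0.
  S_0^{−1} = 10^{−1} = 10 (mod 11), so α_err = 10·10 = 100 ≡ 1 = α_4. Error position i = 4.
  Consistency check: S_2/S_1 = 10·10 = 100 ≡ 1 = α_err ✓ (single-error assumption holds).
Step 4: error magnitude e = S_0/v_4 = S_0·∏_{j≠4}(α_4 − α_j) = 10·4 = 40 ≡ 7 (mod 11).
Step 5: correct position 4: c_4 = r_4 − e = 5 − 7 ≡ 9 (mod 11). Hence c = [0, 5, 7, 9, 10].
  Check: interpolating c through the α_i gives m(x) = 1 + 8·x (degree < 2) with m(α_i) = c_i for every i, so c is indeed a codeword.


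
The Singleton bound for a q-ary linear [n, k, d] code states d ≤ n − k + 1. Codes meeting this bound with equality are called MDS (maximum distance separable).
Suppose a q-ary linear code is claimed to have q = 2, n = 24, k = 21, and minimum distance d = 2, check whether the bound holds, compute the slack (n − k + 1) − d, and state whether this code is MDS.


Singleton RHS = n − k + 1 = 4, slack = 2, bound satisfied, not MDS.

Singleton bound: d ≤ n − k + 1.
Here n = 24, k = 21, so n − k + 1 = 4.
Given d = 2, check d ≤ 4: YES.
Slack = (n − k + 1) − d = 2.
The code is NOT MDS (slack = 2 > 0).
Description: the claimed parameters are [24, 21, 2]_2; such a code would be non-MDS.


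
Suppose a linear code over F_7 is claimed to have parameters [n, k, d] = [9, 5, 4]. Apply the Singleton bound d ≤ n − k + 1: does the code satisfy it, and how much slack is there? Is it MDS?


Singleton RHS = n − k + 1 = 5, slack = 1, bound satisfied, not MDS.

Singleton bound: d ≤ n − k + 1.
Here n = 9, k = 5, so n − k + 1 = 5.
Given d = 4, check d ≤ 5: YES.
Slack = (n − k + 1) − d = 1.
The code is NOT MDS (slack = 1 > 0).
Description: the claimed parameters are [9, 5, 4]_7; such a code would be non-MDS.


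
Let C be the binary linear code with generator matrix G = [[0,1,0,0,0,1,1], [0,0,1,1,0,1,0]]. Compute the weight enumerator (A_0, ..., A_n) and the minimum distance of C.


Weight distribution: A_0 = 1, A_3 = 2, A_4 = 1. Minimum distance d = 3.

Enumerate all 2^2 = 4 messages m ∈ F_2^2.
For each, compute codeword c = mG in F_2^7, then tally its weight.
  m = 00 → c = 0000000, weight = 0.
  m = 10 → c = 0100011, weight = 3.
  m = 01 → c = 0011010, weight = 3.
  m = 11 → c = 0111001, weight = 4.
Tally weights:
  weight 0: 1 codewords.
  weight 3: 2 codewords.
  weight 4: 1 codewords.
Minimum distance d = smallest w > 0 with A_w > 0 = 3.
Sanity: Σ A_w = 4 = 2^2 = 4 ✓.


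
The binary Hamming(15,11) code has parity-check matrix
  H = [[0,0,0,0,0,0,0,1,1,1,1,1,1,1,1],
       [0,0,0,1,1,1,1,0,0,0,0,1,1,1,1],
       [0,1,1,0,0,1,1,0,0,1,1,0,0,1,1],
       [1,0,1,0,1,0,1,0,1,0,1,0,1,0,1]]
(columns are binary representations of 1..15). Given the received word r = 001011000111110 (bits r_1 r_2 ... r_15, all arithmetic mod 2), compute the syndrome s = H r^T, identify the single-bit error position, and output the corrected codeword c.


s = (1, 1, 1, 0)^T, error position = 14, corrected codeword c = 001011000111100

Compute s = H r^T mod 2 one row at a time:
  s_1 = 0 + 0 + 1 + 1 + 1 + 1 + 1 + 0 = 5 ≡ 1 (mod 2).
  s_2 = 0 + 1 + 1 + 0 + 1 + 1 + 1 + 0 = 5 ≡ 1 (mod 2).
  s_3 = 0 + 1 + 1 + 0 + 1 + 1 + 1 + 0 = 5 ≡ 1 (mod 2).
  s_4 = 0 + 1 + 1 + 0 + 0 + 1 + 1 + 0 = 4 ≡ 0 (mod 2).
s = (1, 1, 1, 0)^T — this equals column 14 of H (binary 1110), so error is at position 14.
Correct: flip bit 14 of r = 001011000111110 to get c = 001011000111100.


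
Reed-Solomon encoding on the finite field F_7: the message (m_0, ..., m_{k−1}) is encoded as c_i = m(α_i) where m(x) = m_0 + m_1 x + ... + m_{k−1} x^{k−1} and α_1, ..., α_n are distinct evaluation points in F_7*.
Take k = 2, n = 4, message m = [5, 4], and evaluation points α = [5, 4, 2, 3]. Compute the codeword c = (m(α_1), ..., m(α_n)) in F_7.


c = [4, 0, 6, 3]

Message polynomial: m(x) = 5 + 4·x (mod 7).
For each evaluation point α_i, compute m(α_i) mod 7:
  α_1 = 5: Horner steps 4 → 4, so m(5) = 4.
  α_2 = 4: Horner steps 4 → 0, so m(4) = 0.
  α_3 = 2: Horner steps 4 → 6, so m(2) = 6.
  α_4 = 3: Horner steps 4 → 3, so m(3) = 3.
Codeword c = [4, 0, 6, 3] ∈ F_7^4.


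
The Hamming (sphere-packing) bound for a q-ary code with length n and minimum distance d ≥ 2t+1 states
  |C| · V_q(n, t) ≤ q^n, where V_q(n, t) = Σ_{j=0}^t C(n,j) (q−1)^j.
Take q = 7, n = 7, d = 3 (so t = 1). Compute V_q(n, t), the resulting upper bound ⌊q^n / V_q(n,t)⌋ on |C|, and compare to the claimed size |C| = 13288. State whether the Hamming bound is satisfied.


V_q(n, t) = 43, q^n = 823543, Hamming bound = 19152, |C| = 13288 ≤ bound (satisfied).

Step 1: Compute V_q(n, t) = Σ_{j=0}^1 C(n, j) (q−1)^j.
  j = 0: C(7,0)·(6)^0 = 1·1 = 1.
  j = 1: C(7,1)·(6)^1 = 7·6 = 42.
  V_q(n, t) = 1 + 42 = 43.
Step 2: q^n = 7^7 = 823543.
Step 3: Hamming bound ⌊q^n / V_q(n,t)⌋ = ⌊823543/43⌋ = 19152.
Step 4: Compare |C| = 13288 to 19152: satisfied.
The claimed |C| lies below the Hamming bound.


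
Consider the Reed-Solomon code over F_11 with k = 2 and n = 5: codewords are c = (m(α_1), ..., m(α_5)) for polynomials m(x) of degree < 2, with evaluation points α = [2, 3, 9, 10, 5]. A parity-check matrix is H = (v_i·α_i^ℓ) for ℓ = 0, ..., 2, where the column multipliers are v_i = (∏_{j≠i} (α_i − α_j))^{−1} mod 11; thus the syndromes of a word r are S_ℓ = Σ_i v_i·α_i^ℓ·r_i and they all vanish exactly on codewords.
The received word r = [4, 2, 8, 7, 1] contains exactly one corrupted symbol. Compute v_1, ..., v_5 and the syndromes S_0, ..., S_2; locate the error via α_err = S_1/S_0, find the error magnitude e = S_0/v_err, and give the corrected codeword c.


S = (8, 2, 6), error at position 2, error magnitude e = 10, c = [4, 3, 8, 7, 1].

Step 1: column multipliers v_i = (∏_{j≠i}(α_i − α_j))^{−1} mod 11.
  i = 1 (α = 2): (2−3)(2−9)(2−10)(2−5) = (−1)·(−7)·(−8)·(−3) = 168 ≡ 3, so v_1 = 3^{−1} = 4 (mod 11).
  i = 2 (α = 3): (3−2)(3−9)(3−10)(3−5) = 1·(−6)·(−7)·(−2) = −84 ≡ 4, so v_2 = 4^{−1} = 3 (mod 11).
  i = 3 (α = 9): (9−2)(9−3)(9−10)(9−5) = 7·6·(−1)·4 = −168 ≡ 8, so v_3 = 8^{−1} = 7 (mod 11).
  i = 4 (α = 10): (10−2)(10−3)(10−9)(10−5) = 8·7·1·5 = 280 ≡ 5, so v_4 = 5^{−1} = 9 (mod 11).
  i = 5 (α = 5): (5−2)(5−3)(5−9)(5−10) = 3·2·(−4)·(−5) = 120 ≡ 10, so v_5 = 10^{−1} = 10 (mod 11).
  v = [4, 3, 7, 9, 10].
Step 2: syndromes of r = [4, 2, 8, 7, 1] (all sums mod 11).
  S_0 = Σ v_i r_i = 4·4 + 3·2 + 7·8 + 9·7 + 10·1 = 151 ≡ 8.
  S_1 = Σ v_i α_i r_i = 4·2·4 + 3·3·2 + 7·9·8 + 9·10·7 + 10·5·1 = 1234 ≡ 2.
  α_i^2 mod 11 = [4, 9, 4, 1, 3].
  S_2 = Σ v_i α_i^2 r_i = 4·4·4 + 3·9·2 + 7·4·8 + 9·1·7 + 10·3·1 = 435 ≡ 6.
  S = (8, 2, 6) ≠ 0, so r is not a codeword (an error is present).
Step 3: locate the error. For a single error e at position i, S_ℓ = v_i·e·α_i^ℓ, so α_err = S_1/S_0.
  S_0^{−1} = 8^{−1} = 7 (mod 11), so α_err = 2·7 = 14 ≡ 3 = α_2. Error position i = 2.
  Consistency check: S_2/S_1 = 6·6 = 36 ≡ 3 = α_err ✓ (single-error assumption holds).
Step 4: error magnitude e = S_0/v_2 = S_0·∏_{j≠2}(α_2 − α_j) = 8·4 = 32 ≡ 10 (mod 11).
Step 5: correct position 2: c_2 = r_2 − e = 2 − 10 ≡ 3 (mod 11). Hence c = [4, 3, 8, 7, 1].
  Check: interpolating c through the α_i gives m(x) = 6 + 10·x (degree < 2) with m(α_i) = c_i for every i, so c is indeed a codeword.


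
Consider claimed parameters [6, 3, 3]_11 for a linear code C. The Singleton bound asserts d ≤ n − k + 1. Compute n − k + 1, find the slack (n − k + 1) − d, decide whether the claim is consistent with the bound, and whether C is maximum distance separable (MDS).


Singleton RHS = n − k + 1 = 4, slack = 1, bound satisfied, not MDS.

Singleton bound: d ≤ n − k + 1.
Here n = 6, k = 3, so n − k + 1 = 4.
Given d = 3, check d ≤ 4: YES.
Slack = (n − k + 1) − d = 1.
The code is NOT MDS (slack = 1 > 0).
Description: the claimed parameters are [6, 3, 3]_11; such a code would be non-MDS.


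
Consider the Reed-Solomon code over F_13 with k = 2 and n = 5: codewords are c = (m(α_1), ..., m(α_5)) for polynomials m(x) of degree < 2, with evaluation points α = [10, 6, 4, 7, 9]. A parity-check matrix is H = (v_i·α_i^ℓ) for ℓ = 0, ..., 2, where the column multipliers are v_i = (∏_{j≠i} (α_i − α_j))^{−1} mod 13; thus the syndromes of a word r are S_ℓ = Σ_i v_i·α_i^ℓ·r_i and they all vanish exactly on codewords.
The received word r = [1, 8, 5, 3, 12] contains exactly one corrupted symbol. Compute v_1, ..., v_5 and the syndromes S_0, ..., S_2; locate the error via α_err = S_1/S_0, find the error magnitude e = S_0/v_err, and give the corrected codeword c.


S = (5, 6, 2), error at position 5, error magnitude e = 6, c = [1, 8, 5, 3, 6].

Step 1: column multipliers v_i = (∏_{j≠i}(α_i − α_j))^{−1} mod 13.
  i = 1 (α = 10): (10−6)(10−4)(10−7)(10−9) = 4·6·3·1 = 72 ≡ 7, so v_1 = 7^{−1} = 2 (mod 13).
  i = 2 (α = 6): (6−10)(6−4)(6−7)(6−9) = (−4)·2·(−1)·(−3) = −24 ≡ 2, so v_2 = 2^{−1} = 7 (mod 13).
  i = 3 (α = 4): (4−10)(4−6)(4−7)(4−9) = (−6)·(−2)·(−3)·(−5) = 180 ≡ 11, so v_3 = 11^{−1} = 6 (mod 13).
  i = 4 (α = 7): (7−10)(7−6)(7−4)(7−9) = (−3)·1·3·(−2) = 18 ≡ 5, so v_4 = 5^{−1} = 8 (mod 13).
  i = 5 (α = 9): (9−10)(9−6)(9−4)(9−7) = (−1)·3·5·2 = −30 ≡ 9, so v_5 = 9^{−1} = 3 (mod 13).
  v = [2, 7, 6, 8, 3].
Step 2: syndromes of r = [1, 8, 5, 3, 12] (all sums mod 13).
  S_0 = Σ v_i r_i = 2·1 + 7·8 + 6·5 + 8·3 + 3·12 = 148 ≡ 5.
  S_1 = Σ v_i α_i r_i = 2·10·1 + 7·6·8 + 6·4·5 + 8·7·3 + 3·9·12 = 968 ≡ 6.
  α_i^2 mod 13 = [9, 10, 3, 10, 3].
  S_2 = Σ v_i α_i^2 r_i = 2·9·1 + 7·10·8 + 6·3·5 + 8·10·3 + 3·3·12 = 1016 ≡ 2.
  S = (5, 6, 2) ≠ 0, so r is not a codeword (an error is present).
Step 3: locate the error. For a single error e at position i, S_ℓ = v_i·e·α_i^ℓ, so α_err = S_1/S_0.
  S_0^{−1} = 5^{−1} = 8 (mod 13), so α_err = 6·8 = 48 ≡ 9 = α_5. Error position i = 5.
  Consistency check: S_2/S_1 = 2·11 = 22 ≡ 9 = α_err ✓ (single-error assumption holds).
Step 4: error magnitude e = S_0/v_5 = S_0·∏_{j≠5}(α_5 − α_j) = 5·9 = 45 ≡ 6 (mod 13).
Step 5: correct position 5: c_5 = r_5 − e = 12 − 6 ≡ 6 (mod 13). Hence c = [1, 8, 5, 3, 6].
  Check: interpolating c through the α_i gives m(x) = 12 + 8·x (degree < 2) with m(α_i) = c_i for every i, so c is indeed a codeword.


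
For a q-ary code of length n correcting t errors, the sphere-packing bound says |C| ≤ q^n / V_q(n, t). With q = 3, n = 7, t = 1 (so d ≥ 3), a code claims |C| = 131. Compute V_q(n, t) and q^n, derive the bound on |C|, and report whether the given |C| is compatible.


V_q(n, t) = 15, q^n = 2187, Hamming bound = 145, |C| = 131 ≤ bound (satisfied).

Step 1: Compute V_q(n, t) = Σ_{j=0}^1 C(n, j) (q−1)^j.
  j = 0: C(7,0)·(2)^0 = 1·1 = 1.
  j = 1: C(7,1)·(2)^1 = 7·2 = 14.
  V_q(n, t) = 1 + 14 = 15.
Step 2: q^n = 3^7 = 2187.
Step 3: Hamming bound ⌊q^n / V_q(n,t)⌋ = ⌊2187/15⌋ = 145.
Step 4: Compare |C| = 131 to 145: satisfied.
The claimed |C| lies below the Hamming bound.


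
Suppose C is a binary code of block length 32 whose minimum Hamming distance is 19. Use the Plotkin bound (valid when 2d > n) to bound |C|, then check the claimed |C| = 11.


Plotkin bound M ≤ 6; given |C| = 11 > bound (violated).

Check applicability: 2d = 38, n = 32.
2d − n = 6 > 0, so Plotkin applies.
Compute d/(2d−n) = 19/6 ≈ 3.1667.
⌊d/(2d−n)⌋ = 3.
Plotkin bound: M ≤ 2·3 = 6.
Given |C| = 11, check: VIOLATED.
This |C| is above the Plotkin bound, so no binary code with n = 32, d = 19 and 11 codewords exists.


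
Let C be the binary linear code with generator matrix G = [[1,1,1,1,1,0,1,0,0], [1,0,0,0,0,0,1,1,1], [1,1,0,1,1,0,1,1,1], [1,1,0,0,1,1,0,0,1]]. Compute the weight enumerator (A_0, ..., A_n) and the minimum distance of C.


Weight distribution: A_0 = 1, A_3 = 3, A_4 = 3, A_5 = 4, A_6 = 4, A_7 = 1. Minimum distance d = 3.

Enumerate all 2^4 = 16 messages m ∈ F_2^4.
For each, compute codeword c = mG in F_2^9, then tally its weight.
  m = 0000 → c = 000000000, weight = 0.
  m = 1000 → c = 111110100, weight = 6.
  m = 0100 → c = 100000111, weight = 4.
  m = 1100 → c = 011110011, weight = 6.
  m = 0010 → c = 110110111, weight = 7.
  m = 1010 → c = 001000011, weight = 3.
  m = 0110 → c = 010110000, weight = 3.
  m = 1110 → c = 101000100, weight = 3.
  m = 0001 → c = 110011001, weight = 5.
  m = 1001 → c = 001101101, weight = 5.
  m = 0101 → c = 010011110, weight = 5.
  m = 1101 → c = 101101010, weight = 5.
  m = 0011 → c = 000101110, weight = 4.
  m = 1011 → c = 111011010, weight = 6.
  m = 0111 → c = 100101001, weight = 4.
  m = 1111 → c = 011011101, weight = 6.
Tally weights:
  weight 0: 1 codewords.
  weight 3: 3 codewords.
  weight 4: 3 codewords.
  weight 5: 4 codewords.
  weight 6: 4 codewords.
  weight 7: 1 codewords.
Minimum distance d = smallest w > 0 with A_w > 0 = 3.
Sanity: Σ A_w = 16 = 2^4 = 16 ✓.


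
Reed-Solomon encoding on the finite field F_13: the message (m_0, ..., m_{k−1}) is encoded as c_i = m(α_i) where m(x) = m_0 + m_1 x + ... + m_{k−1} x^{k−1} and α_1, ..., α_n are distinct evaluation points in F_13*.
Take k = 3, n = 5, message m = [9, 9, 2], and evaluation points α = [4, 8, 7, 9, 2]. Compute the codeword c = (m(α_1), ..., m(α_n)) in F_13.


c = [12, 1, 1, 5, 9]

Message polynomial: m(x) = 9 + 9·x + 2·x^2 (mod 13).
For each evaluation point α_i, compute m(α_i) mod 13:
  α_1 = 4: Horner steps 2 → 4 → 12, so m(4) = 12.
  α_2 = 8: Horner steps 2 → 12 → 1, so m(8) = 1.
  α_3 = 7: Horner steps 2 → 10 → 1, so m(7) = 1.
  α_4 = 9: Horner steps 2 → 1 → 5, so m(9) = 5.
  α_5 = 2: Horner steps 2 → 0 → 9, so m(2) = 9.
Codeword c = [12, 1, 1, 5, 9] ∈ F_13^5.


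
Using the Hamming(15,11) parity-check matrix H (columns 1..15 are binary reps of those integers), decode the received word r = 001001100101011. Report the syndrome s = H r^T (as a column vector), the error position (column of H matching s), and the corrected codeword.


s = (0, 1, 0, 1)^T, error position = 5, corrected codeword c = 001011100101011

Compute s = H r^T mod 2 one row at a time:
  s_1 = 0 + 0 + 1 + 0 + 1 + 0 + 1 + 1 = 4 ≡ 0 (mod 2).
  s_2 = 0 + 0 + 1 + 1 + 1 + 0 + 1 + 1 = 5 ≡ 1 (mod 2).
  s_3 = 0 + 1 + 1 + 1 + 1 + 0 + 1 + 1 = 6 ≡ 0 (mod 2).
  s_4 = 0 + 1 + 0 + 1 + 0 + 0 + 0 + 1 = 3 ≡ 1 (mod 2).
s = (0, 1, 0, 1)^T — this equals column 5 of H (binary 0101), so error is at position 5.
Correct: flip bit 5 of r = 001001100101011 to get c = 001011100101011.


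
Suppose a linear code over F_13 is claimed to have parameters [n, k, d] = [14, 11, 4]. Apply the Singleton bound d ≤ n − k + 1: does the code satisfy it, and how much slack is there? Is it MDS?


Singleton RHS = n − k + 1 = 4, slack = 0, bound satisfied, MDS.

Singleton bound: d ≤ n − k + 1.
Here n = 14, k = 11, so n − k + 1 = 4.
Given d = 4, check d ≤ 4: YES.
Slack = (n − k + 1) − d = 0.
The code is MDS (slack = 0).
Description: the claimed parameters are [14, 11, 4]_13; such a code would be MDS (meets Singleton bound).


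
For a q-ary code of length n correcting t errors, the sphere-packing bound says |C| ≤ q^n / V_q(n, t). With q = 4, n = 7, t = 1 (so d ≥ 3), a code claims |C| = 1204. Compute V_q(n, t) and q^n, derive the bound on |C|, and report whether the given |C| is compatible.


V_q(n, t) = 22, q^n = 16384, Hamming bound = 744, |C| = 1204 > bound (violated).

Step 1: Compute V_q(n, t) = Σ_{j=0}^1 C(n, j) (q−1)^j.
  j = 0: C(7,0)·(3)^0 = 1·1 = 1.
  j = 1: C(7,1)·(3)^1 = 7·3 = 21.
  V_q(n, t) = 1 + 21 = 22.
Step 2: q^n = 4^7 = 16384.
Step 3: Hamming bound ⌊q^n / V_q(n,t)⌋ = ⌊16384/22⌋ = 744.
Step 4: Compare |C| = 1204 to 744: violated.
The claimed |C| lies above the Hamming bound, so no 4-ary code of length 7 with d ≥ 3 can have 1204 codewords.


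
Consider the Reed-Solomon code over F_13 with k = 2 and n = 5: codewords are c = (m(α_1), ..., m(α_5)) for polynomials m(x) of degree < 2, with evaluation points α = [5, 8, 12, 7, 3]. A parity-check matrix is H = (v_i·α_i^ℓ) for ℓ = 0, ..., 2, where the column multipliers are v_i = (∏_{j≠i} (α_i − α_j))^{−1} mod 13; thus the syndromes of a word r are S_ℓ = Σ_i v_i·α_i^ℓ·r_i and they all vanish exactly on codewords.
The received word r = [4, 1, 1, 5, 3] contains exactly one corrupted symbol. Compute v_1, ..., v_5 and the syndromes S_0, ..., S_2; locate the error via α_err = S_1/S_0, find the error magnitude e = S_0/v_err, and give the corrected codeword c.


S = (3, 11, 10), error at position 2, error magnitude e = 2, c = [4, 12, 1, 5, 3].

Step 1: column multipliers v_i = (∏_{j≠i}(α_i − α_j))^{−1} mod 13.
  i = 1 (α = 5): (5−8)(5−12)(5−7)(5−3) = (−3)·(−7)·(−2)·2 = −84 ≡ 7, so v_1 = 7^{−1} = 2 (mod 13).
  i = 2 (α = 8): (8−5)(8−12)(8−7)(8−3) = 3·(−4)·1·5 = −60 ≡ 5, so v_2 = 5^{−1} = 8 (mod 13).
  i = 3 (α = 12): (12−5)(12−8)(12−7)(12−3) = 7·4·5·9 = 1260 ≡ 12, so v_3 = 12^{−1} = 12 (mod 13).
  i = 4 (α = 7): (7−5)(7−8)(7−12)(7−3) = 2·(−1)·(−5)·4 = 40 ≡ 1, so v_4 = 1^{−1} = 1 (mod 13).
  i = 5 (α = 3): (3−5)(3−8)(3−12)(3−7) = (−2)·(−5)·(−9)·(−4) = 360 ≡ 9, so v_5 = 9^{−1} = 3 (mod 13).
  v = [2, 8, 12, 1, 3].
Step 2: syndromes of r = [4, 1, 1, 5, 3] (all sums mod 13).
  S_0 = Σ v_i r_i = 2·4 + 8·1 + 12·1 + 1·5 + 3·3 = 42 ≡ 3.
  S_1 = Σ v_i α_i r_i = 2·5·4 + 8·8·1 + 12·12·1 + 1·7·5 + 3·3·3 = 310 ≡ 11.
  α_i^2 mod 13 = [12, 12, 1, 10, 9].
  S_2 = Σ v_i α_i^2 r_i = 2·12·4 + 8·12·1 + 12·1·1 + 1·10·5 + 3·9·3 = 335 ≡ 10.
  S = (3, 11, 10) ≠ 0, so r is not a codeword (an error is present).
Step 3: locate the error. For a single error e at position i, S_ℓ = v_i·e·α_i^ℓ, so α_err = S_1/S_0.
  S_0^{−1} = 3^{−1} = 9 (mod 13), so α_err = 11·9 = 99 ≡ 8 = α_2. Error position i = 2.
  Consistency check: S_2/S_1 = 10·6 = 60 ≡ 8 = α_err ✓ (single-error assumption holds).
Step 4: error magnitude e = S_0/v_2 = S_0·∏_{j≠2}(α_2 − α_j) = 3·5 = 15 ≡ 2 (mod 13).
Step 5: correct position 2: c_2 = r_2 − e = 1 − 2 ≡ 12 (mod 13). Hence c = [4, 12, 1, 5, 3].
  Check: interpolating c through the α_i gives m(x) = 8 + 7·x (degree < 2) with m(α_i) = c_i for every i, so c is indeed a codeword.


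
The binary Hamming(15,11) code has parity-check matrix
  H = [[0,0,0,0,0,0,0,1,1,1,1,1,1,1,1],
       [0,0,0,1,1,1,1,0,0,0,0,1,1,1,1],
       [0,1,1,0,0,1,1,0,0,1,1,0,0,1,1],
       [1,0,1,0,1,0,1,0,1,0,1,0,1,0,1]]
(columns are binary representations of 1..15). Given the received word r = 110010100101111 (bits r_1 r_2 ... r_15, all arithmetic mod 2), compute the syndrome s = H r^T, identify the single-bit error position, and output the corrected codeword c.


s = (1, 0, 1, 1)^T, error position = 11, corrected codeword c = 110010100111111

Compute s = H r^T mod 2 one row at a time:
  s_1 = 0 + 0 + 1 + 0 + 1 + 1 + 1 + 1 = 5 ≡ 1 (mod 2).
  s_2 = 0 + 1 + 0 + 1 + 1 + 1 + 1 + 1 = 6 ≡ 0 (mod 2).
  s_3 = 1 + 0 + 0 + 1 + 1 + 0 + 1 + 1 = 5 ≡ 1 (mod 2).
  s_4 = 1 + 0 + 1 + 1 + 0 + 0 + 1 + 1 = 5 ≡ 1 (mod 2).
s = (1, 0, 1, 1)^T — this equals column 11 of H (binary 1011), so error is at position 11.
Correct: flip bit 11 of r = 110010100101111 to get c = 110010100111111.


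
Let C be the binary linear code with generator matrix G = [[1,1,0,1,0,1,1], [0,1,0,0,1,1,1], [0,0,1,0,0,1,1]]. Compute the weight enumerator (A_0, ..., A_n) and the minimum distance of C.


Weight distribution: A_0 = 1, A_3 = 3, A_4 = 2, A_5 = 1, A_6 = 1. Minimum distance d = 3.

Enumerate all 2^3 = 8 messages m ∈ F_2^3.
For each, compute codeword c = mG in F_2^7, then tally its weight.
  m = 000 → c = 0000000, weight = 0.
  m = 100 → c = 1101011, weight = 5.
  m = 010 → c = 0100111, weight = 4.
  m = 110 → c = 1001100, weight = 3.
  m = 001 → c = 0010011, weight = 3.
  m = 101 → c = 1111000, weight = 4.
  m = 011 → c = 0110100, weight = 3.
  m = 111 → c = 1011111, weight = 6.
Tally weights:
  weight 0: 1 codewords.
  weight 3: 3 codewords.
  weight 4: 2 codewords.
  weight 5: 1 codewords.
  weight 6: 1 codewords.
Minimum distance d = smallest w > 0 with A_w > 0 = 3.
Sanity: Σ A_w = 8 = 2^3 = 8 ✓.


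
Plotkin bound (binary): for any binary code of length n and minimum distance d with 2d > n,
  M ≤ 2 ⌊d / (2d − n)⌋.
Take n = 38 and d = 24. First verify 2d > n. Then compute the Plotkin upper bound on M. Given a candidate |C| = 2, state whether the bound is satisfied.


Plotkin bound M ≤ 4; given |C| = 2 ≤ bound (satisfied).

Check applicability: 2d = 48, n = 38.
2d − n = 10 > 0, so Plotkin applies.
Compute d/(2d−n) = 24/10 ≈ 2.4000.
⌊d/(2d−n)⌋ = 2.
Plotkin bound: M ≤ 2·2 = 4.
Given |C| = 2, check: satisfied.
This |C| is below the Plotkin bound.


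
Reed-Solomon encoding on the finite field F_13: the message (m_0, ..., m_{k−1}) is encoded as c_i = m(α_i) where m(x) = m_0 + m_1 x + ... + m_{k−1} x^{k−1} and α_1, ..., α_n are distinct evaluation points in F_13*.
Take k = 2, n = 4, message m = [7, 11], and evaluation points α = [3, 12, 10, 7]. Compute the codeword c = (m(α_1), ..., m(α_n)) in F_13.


c = [1, 9, 0, 6]

Message polynomial: m(x) = 7 + 11·x (mod 13).
For each evaluation point α_i, compute m(α_i) mod 13:
  α_1 = 3: Horner steps 11 → 1, so m(3) = 1.
  α_2 = 12: Horner steps 11 → 9, so m(12) = 9.
  α_3 = 10: Horner steps 11 → 0, so m(10) = 0.
  α_4 = 7: Horner steps 11 → 6, so m(7) = 6.
Codeword c = [1, 9, 0, 6] ∈ F_13^4.


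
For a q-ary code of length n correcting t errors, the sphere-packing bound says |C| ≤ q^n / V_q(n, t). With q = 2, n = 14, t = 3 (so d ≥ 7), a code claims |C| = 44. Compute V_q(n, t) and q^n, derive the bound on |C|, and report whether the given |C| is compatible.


V_q(n, t) = 470, q^n = 16384, Hamming bound = 34, |C| = 44 > bound (violated).

Step 1: Compute V_q(n, t) = Σ_{j=0}^3 C(n, j) (q−1)^j.
  j = 0: C(14,0)·(1)^0 = 1·1 = 1.
  j = 1: C(14,1)·(1)^1 = 14·1 = 14.
  j = 2: C(14,2)·(1)^2 = 91·1 = 91.
  j = 3: C(14,3)·(1)^3 = 364·1 = 364.
  V_q(n, t) = 1 + 14 + 91 + 364 = 470.
Step 2: q^n = 2^14 = 16384.
Step 3: Hamming bound ⌊q^n / V_q(n,t)⌋ = ⌊16384/470⌋ = 34.
Step 4: Compare |C| = 44 to 34: violated.
The claimed |C| lies above the Hamming bound, so no 2-ary code of length 14 with d ≥ 7 can have 44 codewords.


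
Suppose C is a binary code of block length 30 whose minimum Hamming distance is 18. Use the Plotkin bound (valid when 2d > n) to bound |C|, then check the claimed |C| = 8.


Plotkin bound M ≤ 6; given |C| = 8 > bound (violated).

Check applicability: 2d = 36, n = 30.
2d − n = 6 > 0, so Plotkin applies.
Compute d/(2d−n) = 18/6 ≈ 3.0000.
⌊d/(2d−n)⌋ = 3.
Plotkin bound: M ≤ 2·3 = 6.
Given |C| = 8, check: VIOLATED.
This |C| is above the Plotkin bound, so no binary code with n = 30, d = 18 and 8 codewords exists.


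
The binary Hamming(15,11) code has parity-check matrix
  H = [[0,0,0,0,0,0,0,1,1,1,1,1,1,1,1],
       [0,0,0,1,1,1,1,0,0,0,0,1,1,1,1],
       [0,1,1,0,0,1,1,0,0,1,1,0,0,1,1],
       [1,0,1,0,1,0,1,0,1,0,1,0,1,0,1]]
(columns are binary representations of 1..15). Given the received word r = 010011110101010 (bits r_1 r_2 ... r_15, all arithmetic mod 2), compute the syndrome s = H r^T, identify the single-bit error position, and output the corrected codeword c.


s = (0, 1, 1, 0)^T, error position = 6, corrected codeword c = 010010110101010

Compute s = H r^T mod 2 one row at a time:
  s_1 = 1 + 0 + 1 + 0 + 1 + 0 + 1 + 0 = 4 ≡ 0 (mod 2).
  s_2 = 0 + 1 + 1 + 1 + 1 + 0 + 1 + 0 = 5 ≡ 1 (mod 2).
  s_3 = 1 + 0 + 1 + 1 + 1 + 0 + 1 + 0 = 5 ≡ 1 (mod 2).
  s_4 = 0 + 0 + 1 + 1 + 0 + 0 + 0 + 0 = 2 ≡ 0 (mod 2).
s = (0, 1, 1, 0)^T — this equals column 6 of H (binary 0110), so error is at position 6.
Correct: flip bit 6 of r = 010011110101010 to get c = 010010110101010.


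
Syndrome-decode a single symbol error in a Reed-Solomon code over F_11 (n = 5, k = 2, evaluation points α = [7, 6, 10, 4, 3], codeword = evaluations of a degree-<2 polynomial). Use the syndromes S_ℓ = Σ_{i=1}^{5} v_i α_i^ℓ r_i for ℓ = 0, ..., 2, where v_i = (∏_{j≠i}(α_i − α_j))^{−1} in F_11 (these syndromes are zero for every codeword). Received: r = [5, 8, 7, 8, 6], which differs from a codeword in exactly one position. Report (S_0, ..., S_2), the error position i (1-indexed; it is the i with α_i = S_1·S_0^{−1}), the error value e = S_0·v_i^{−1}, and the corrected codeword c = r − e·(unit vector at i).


S = (2, 8, 10), error at position 4, error magnitude e = 5, c = [5, 8, 7, 3, 6].

Step 1: column multipliers v_i = (∏_{j≠i}(α_i − α_j))^{−1} mod 11.
  i = 1 (α = 7): (7−6)(7−10)(7−4)(7−3) = 1·(−3)·3·4 = −36 ≡ 8, so v_1 = 8^{−1} = 7 (mod 11).
  i = 2 (α = 6): (6−7)(6−10)(6−4)(6−3) = (−1)·(−4)·2·3 = 24 ≡ 2, so v_2 = 2^{−1} = 6 (mod 11).
  i = 3 (α = 10): (10−7)(10−6)(10−4)(10−3) = 3·4·6·7 = 504 ≡ 9, so v_3 = 9^{−1} = 5 (mod 11).
  i = 4 (α = 4): (4−7)(4−6)(4−10)(4−3) = (−3)·(−2)·(−6)·1 = −36 ≡ 8, so v_4 = 8^{−1} = 7 (mod 11).
  i = 5 (α = 3): (3−7)(3−6)(3−10)(3−4) = (−4)·(−3)·(−7)·(−1) = 84 ≡ 7, so v_5 = 7^{−1} = 8 (mod 11).
  v = [7, 6, 5, 7, 8].
Step 2: syndromes of r = [5, 8, 7, 8, 6] (all sums mod 11).
  S_0 = Σ v_i r_i = 7·5 + 6·8 + 5·7 + 7·8 + 8·6 = 222 ≡ 2.
  S_1 = Σ v_i α_i r_i = 7·7·5 + 6·6·8 + 5·10·7 + 7·4·8 + 8·3·6 = 1251 ≡ 8.
  α_i^2 mod 11 = [5, 3, 1, 5, 9].
  S_2 = Σ v_i α_i^2 r_i = 7·5·5 + 6·3·8 + 5·1·7 + 7·5·8 + 8·9·6 = 1066 ≡ 10.
  S = (2, 8, 10) ≠ 0, so r is not a codeword (an error is present).
Step 3: locate the error. For a single error e at position i, S_ℓ = v_i·e·α_i^ℓ, so α_err = S_1/S_0.
  S_0^{−1} = 2^{−1} = 6 (mod 11), so α_err = 8·6 = 48 ≡ 4 = α_4. Error position i = 4.
  Consistency check: S_2/S_1 = 10·7 = 70 ≡ 4 = α_err ✓ (single-error assumption holds).
Step 4: error magnitude e = S_0/v_4 = S_0·∏_{j≠4}(α_4 − α_j) = 2·8 = 16 ≡ 5 (mod 11).
Step 5: correct position 4: c_4 = r_4 − e = 8 − 5 ≡ 3 (mod 11). Hence c = [5, 8, 7, 3, 6].
  Check: interpolating c through the α_i gives m(x) = 4 + 8·x (degree < 2) with m(α_i) = c_i for every i, so c is indeed a codeword.


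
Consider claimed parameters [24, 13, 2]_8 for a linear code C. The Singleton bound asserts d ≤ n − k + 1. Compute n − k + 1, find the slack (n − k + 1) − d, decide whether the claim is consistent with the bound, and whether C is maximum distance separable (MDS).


Singleton RHS = n − k + 1 = 12, slack = 10, bound satisfied, not MDS.

Singleton bound: d ≤ n − k + 1.
Here n = 24, k = 13, so n − k + 1 = 12.
Given d = 2, check d ≤ 12: YES.
Slack = (n − k + 1) − d = 10.
The code is NOT MDS (slack = 10 > 0).
Description: the claimed parameters are [24, 13, 2]_8; such a code would be non-MDS.


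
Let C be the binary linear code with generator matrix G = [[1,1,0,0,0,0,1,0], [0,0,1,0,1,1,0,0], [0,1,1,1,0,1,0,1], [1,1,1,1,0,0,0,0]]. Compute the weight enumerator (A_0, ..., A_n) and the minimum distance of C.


Weight distribution: A_0 = 1, A_3 = 4, A_4 = 5, A_5 = 4, A_6 = 2. Minimum distance d = 3.

Enumerate all 2^4 = 16 messages m ∈ F_2^4.
For each, compute codeword c = mG in F_2^8, then tally its weight.
  m = 0000 → c = 00000000, weight = 0.
  m = 1000 → c = 11000010, weight = 3.
  m = 0100 → c = 00101100, weight = 3.
  m = 1100 → c = 11101110, weight = 6.
  m = 0010 → c = 01110101, weight = 5.
  m = 1010 → c = 10110111, weight = 6.
  m = 0110 → c = 01011001, weight = 4.
  m = 1110 → c = 10011011, weight = 5.
  m = 0001 → c = 11110000, weight = 4.
  m = 1001 → c = 00110010, weight = 3.
  m = 0101 → c = 11011100, weight = 5.
  m = 1101 → c = 00011110, weight = 4.
  m = 0011 → c = 10000101, weight = 3.
  m = 1011 → c = 01000111, weight = 4.
  m = 0111 → c = 10101001, weight = 4.
  m = 1111 → c = 01101011, weight = 5.
Tally weights:
  weight 0: 1 codewords.
  weight 3: 4 codewords.
  weight 4: 5 codewords.
  weight 5: 4 codewords.
  weight 6: 2 codewords.
Minimum distance d = smallest w > 0 with A_w > 0 = 3.
Sanity: Σ A_w = 16 = 2^4 = 16 ✓.
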